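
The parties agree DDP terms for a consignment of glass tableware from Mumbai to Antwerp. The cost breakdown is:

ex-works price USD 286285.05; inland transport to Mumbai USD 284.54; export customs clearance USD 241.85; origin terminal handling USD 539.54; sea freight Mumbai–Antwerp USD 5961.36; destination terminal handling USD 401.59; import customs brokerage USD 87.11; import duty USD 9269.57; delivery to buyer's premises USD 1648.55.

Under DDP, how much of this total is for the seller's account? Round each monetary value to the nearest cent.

DDP: the seller bears all costs including import duty.
Seller's account: goods 286285.05 + inland to port 284.54 + export clearance 241.85 + origin terminal 539.54 + freight 5961.36 + destination terminal 401.59 + brokerage 87.11 + duty 9269.57 + delivery 1648.55 = 304719.16
Buyer's account: 0.00

Seller's account: USD 304719.16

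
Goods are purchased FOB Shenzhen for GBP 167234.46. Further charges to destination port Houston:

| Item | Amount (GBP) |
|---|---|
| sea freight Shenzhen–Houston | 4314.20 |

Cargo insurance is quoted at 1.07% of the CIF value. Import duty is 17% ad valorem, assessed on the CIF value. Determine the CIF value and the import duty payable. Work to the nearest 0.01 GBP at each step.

Let C be the CIF value. C = FOB price + freight + 1.07% × C
C − 1.07% × C = 167234.46 + 4314.20
0.9893 × C = 171548.66
C = 171548.66 / 0.9893 = 173404.08
Insurance premium = 1.07% × 173404.08 = 1855.42
Import duty = 173404.08 × 17% = 29478.69

CIF value: GBP 173404.08; import duty: GBP 29478.69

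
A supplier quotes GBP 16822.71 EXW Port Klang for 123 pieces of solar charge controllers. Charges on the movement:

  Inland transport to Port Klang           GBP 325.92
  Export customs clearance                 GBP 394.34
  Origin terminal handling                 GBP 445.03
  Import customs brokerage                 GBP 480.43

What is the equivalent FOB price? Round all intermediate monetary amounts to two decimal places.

FOB price: GBP 17988.00

Not relevant to the conversion: brokerage — on the buyer under both terms; not part of either seller's price.
From EXW to FOB, the seller additionally bears: inland to port, export clearance, origin terminal.
FOB price = 16822.71 + 325.92 + 394.34 + 445.03 = 17988.00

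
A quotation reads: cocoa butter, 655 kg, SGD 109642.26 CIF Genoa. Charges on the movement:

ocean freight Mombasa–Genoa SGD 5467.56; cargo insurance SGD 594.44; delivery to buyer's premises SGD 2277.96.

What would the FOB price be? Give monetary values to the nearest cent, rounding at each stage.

Not relevant to the conversion: delivery — on the buyer under both terms; not part of either seller's price.
From CIF to FOB, the seller no longer bears: freight, insurance.
FOB price = 109642.26 − 5467.56 − 594.44 = 103580.26

FOB price: SGD 103580.26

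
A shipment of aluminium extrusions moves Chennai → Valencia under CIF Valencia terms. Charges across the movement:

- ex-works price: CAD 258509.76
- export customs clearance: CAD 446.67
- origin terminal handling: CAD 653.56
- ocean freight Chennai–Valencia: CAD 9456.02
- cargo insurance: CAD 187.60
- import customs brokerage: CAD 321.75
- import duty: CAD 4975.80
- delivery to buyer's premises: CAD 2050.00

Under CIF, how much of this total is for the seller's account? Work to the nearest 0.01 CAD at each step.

Seller's account: CAD 269253.61

CIF: the seller pays costs through ocean freight and marine insurance to the destination port.
Seller's account: goods 258509.76 + export clearance 446.67 + origin terminal 653.56 + freight 9456.02 + insurance 187.60 = 269253.61
Buyer's account: brokerage 321.75 + duty 4975.80 + delivery 2050.00 = 7347.55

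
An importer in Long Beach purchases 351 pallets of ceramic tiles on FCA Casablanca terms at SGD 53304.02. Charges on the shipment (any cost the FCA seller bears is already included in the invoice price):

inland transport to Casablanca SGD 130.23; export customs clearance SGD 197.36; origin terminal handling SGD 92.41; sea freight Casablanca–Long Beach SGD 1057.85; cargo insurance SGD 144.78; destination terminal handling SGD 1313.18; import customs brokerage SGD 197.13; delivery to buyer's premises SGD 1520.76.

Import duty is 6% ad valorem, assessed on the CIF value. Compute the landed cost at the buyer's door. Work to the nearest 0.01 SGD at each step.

Total landed cost: SGD 60906.07

FCA: the seller delivers export-cleared goods to the carrier; the buyer bears costs from that point.
Already in the invoice (seller's account under FCA): inland to port, export clearance — exclude.
CIF value = FCA price + origin terminal + freight + insurance = 53304.02 + 92.41 + 1057.85 + 144.78 = 54599.06
Import duty = 54599.06 × 6% = 3275.94
Buyer bears: origin terminal 92.41 + freight 1057.85 + insurance 144.78 + destination terminal 1313.18 + brokerage 197.13 + delivery 1520.76 + duty 3275.94 = 7602.05
Landed cost = invoice 53304.02 + 7602.05 = 60906.07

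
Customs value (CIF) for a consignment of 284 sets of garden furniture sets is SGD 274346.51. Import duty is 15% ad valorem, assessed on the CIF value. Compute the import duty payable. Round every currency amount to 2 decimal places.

Import duty = 274346.51 × 15% = 41151.98

Import duty: SGD 41151.98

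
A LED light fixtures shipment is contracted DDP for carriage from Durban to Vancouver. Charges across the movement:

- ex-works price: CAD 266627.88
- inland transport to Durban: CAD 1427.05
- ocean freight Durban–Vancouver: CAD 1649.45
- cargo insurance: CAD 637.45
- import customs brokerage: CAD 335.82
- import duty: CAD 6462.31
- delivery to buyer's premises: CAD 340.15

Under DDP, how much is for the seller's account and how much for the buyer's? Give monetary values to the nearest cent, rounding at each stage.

Seller: CAD 277480.11; buyer: CAD 0.00

DDP: the seller bears all costs including import duty.
Seller's account: goods 266627.88 + inland to port 1427.05 + freight 1649.45 + insurance 637.45 + brokerage 335.82 + duty 6462.31 + delivery 340.15 = 277480.11
Buyer's account: 0.00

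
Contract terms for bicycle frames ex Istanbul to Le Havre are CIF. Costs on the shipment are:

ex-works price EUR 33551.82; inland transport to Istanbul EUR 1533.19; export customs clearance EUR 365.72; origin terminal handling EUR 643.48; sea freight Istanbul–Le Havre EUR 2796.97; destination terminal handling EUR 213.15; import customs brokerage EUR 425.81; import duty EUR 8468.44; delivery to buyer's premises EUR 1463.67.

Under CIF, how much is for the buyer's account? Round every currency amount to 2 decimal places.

Buyer's account: EUR 10571.07

CIF: the seller pays costs through ocean freight and marine insurance to the destination port.
Seller's account: goods 33551.82 + inland to port 1533.19 + export clearance 365.72 + origin terminal 643.48 + freight 2796.97 = 38891.18
Buyer's account: destination terminal 213.15 + brokerage 425.81 + duty 8468.44 + delivery 1463.67 = 10571.07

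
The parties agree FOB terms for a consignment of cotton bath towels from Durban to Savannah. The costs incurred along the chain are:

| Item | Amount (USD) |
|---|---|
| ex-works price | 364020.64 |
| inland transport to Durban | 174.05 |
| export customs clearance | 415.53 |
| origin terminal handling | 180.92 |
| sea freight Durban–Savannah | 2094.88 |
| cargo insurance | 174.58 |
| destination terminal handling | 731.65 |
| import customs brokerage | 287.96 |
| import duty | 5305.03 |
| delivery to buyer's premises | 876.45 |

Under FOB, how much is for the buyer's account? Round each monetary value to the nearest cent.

Buyer's account: USD 9470.55

FOB: the seller bears costs until goods are on board at the origin port; the buyer bears freight, insurance and all costs thereafter.
Seller's account: goods 364020.64 + inland to port 174.05 + export clearance 415.53 + origin terminal 180.92 = 364791.14
Buyer's account: freight 2094.88 + insurance 174.58 + destination terminal 731.65 + brokerage 287.96 + duty 5305.03 + delivery 876.45 = 9470.55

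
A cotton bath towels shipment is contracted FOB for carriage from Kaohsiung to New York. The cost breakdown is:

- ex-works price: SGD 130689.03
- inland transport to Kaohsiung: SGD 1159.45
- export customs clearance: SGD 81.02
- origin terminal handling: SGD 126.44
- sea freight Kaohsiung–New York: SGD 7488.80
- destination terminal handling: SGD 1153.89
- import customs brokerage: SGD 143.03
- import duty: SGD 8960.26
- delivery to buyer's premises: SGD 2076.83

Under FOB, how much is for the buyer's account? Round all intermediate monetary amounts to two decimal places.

FOB: the seller bears costs until goods are on board at the origin port; the buyer bears freight, insurance and all costs thereafter.
Seller's account: goods 130689.03 + inland to port 1159.45 + export clearance 81.02 + origin terminal 126.44 = 132055.94
Buyer's account: freight 7488.80 + destination terminal 1153.89 + brokerage 143.03 + duty 8960.26 + delivery 2076.83 = 19822.81

Buyer's account: SGD 19822.81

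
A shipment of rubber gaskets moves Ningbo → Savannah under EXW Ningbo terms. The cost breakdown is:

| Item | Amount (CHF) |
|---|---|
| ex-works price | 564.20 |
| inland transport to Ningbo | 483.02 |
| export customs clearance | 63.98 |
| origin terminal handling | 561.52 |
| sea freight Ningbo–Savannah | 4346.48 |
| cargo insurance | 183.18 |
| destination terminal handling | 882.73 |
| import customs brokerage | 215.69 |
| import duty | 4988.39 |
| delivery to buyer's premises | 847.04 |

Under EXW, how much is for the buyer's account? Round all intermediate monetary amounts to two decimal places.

Buyer's account: CHF 12572.03

EXW: the seller makes goods available at their premises; the buyer bears all onward costs.
Seller's account: goods 564.20 = 564.20
Buyer's account: inland to port 483.02 + export clearance 63.98 + origin terminal 561.52 + freight 4346.48 + insurance 183.18 + destination terminal 882.73 + brokerage 215.69 + duty 4988.39 + delivery 847.04 = 12572.03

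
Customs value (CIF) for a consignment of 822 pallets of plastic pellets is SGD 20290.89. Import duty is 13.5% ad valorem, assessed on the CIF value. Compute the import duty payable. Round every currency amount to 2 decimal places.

Import duty: SGD 2739.27

Import duty = 20290.89 × 13.5% = 2739.27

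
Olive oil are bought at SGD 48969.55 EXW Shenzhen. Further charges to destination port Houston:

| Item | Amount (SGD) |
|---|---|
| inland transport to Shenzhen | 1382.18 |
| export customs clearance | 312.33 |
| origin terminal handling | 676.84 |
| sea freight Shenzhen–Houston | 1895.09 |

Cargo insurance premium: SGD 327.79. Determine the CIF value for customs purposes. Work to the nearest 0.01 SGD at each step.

CIF value: SGD 53563.78

CIF = EXW price + pre-shipment costs + freight + insurance
CIF = 48969.55 + 1382.18 + 312.33 + 676.84 + 1895.09 + 327.79 = 53563.78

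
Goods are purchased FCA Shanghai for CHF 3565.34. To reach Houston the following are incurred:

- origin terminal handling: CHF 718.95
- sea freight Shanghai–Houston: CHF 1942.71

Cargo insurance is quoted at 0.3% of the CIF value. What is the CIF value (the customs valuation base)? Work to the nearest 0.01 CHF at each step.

CIF value: CHF 6245.74

Let C be the CIF value. C = FCA price + pre-shipment costs + freight + 0.3% × C
C − 0.3% × C = 3565.34 + 718.95 + 1942.71
0.997 × C = 6227.00
C = 6227.00 / 0.997 = 6245.74
Insurance premium = 0.3% × 6245.74 = 18.74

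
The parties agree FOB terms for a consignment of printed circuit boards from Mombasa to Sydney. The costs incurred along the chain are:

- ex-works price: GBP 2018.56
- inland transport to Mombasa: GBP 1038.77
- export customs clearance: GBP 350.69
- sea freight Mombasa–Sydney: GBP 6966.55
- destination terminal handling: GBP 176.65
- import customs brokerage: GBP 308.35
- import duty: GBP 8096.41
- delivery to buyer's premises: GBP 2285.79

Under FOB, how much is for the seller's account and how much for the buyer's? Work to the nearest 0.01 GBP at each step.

Seller: GBP 3408.02; buyer: GBP 17833.75

FOB: the seller bears costs until goods are on board at the origin port; the buyer bears freight, insurance and all costs thereafter.
Seller's account: goods 2018.56 + inland to port 1038.77 + export clearance 350.69 = 3408.02
Buyer's account: freight 6966.55 + destination terminal 176.65 + brokerage 308.35 + duty 8096.41 + delivery 2285.79 = 17833.75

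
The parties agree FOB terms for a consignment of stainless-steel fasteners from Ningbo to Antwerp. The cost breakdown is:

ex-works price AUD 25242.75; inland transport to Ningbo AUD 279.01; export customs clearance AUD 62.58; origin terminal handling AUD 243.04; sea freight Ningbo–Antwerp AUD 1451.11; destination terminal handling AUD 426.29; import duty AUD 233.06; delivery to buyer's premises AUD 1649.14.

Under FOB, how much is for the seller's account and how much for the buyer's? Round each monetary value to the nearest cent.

FOB: the seller bears costs until goods are on board at the origin port; the buyer bears freight, insurance and all costs thereafter.
Seller's account: goods 25242.75 + inland to port 279.01 + export clearance 62.58 + origin terminal 243.04 = 25827.38
Buyer's account: freight 1451.11 + destination terminal 426.29 + duty 233.06 + delivery 1649.14 = 3759.60

Seller: AUD 25827.38; buyer: AUD 3759.60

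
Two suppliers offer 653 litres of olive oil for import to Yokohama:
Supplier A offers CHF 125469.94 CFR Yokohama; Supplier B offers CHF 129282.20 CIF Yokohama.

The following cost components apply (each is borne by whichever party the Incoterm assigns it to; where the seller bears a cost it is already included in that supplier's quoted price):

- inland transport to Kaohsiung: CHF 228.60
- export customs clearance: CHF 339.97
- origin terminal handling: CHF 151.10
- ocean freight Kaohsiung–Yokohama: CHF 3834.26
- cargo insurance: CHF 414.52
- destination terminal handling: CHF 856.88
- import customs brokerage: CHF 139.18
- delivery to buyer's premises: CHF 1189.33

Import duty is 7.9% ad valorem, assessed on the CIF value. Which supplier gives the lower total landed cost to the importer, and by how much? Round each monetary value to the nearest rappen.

Supplier A (CFR):
CIF value = CFR price + insurance = 125469.94 + 414.52 = 125884.46
Import duty = 125884.46 × 7.9% = 9944.87
Buyer bears (A): 414.52 + 856.88 + 139.18 + 1189.33 = 2599.91
Landed cost (A) = invoice 125469.94 + 2599.91 + duty 9944.87 = 138014.72
Supplier B (CIF):
The CIF price already equals the CIF value: 129282.20
Import duty = 129282.20 × 7.9% = 10213.29
Buyer bears (B): 856.88 + 139.18 + 1189.33 = 2185.39
Landed cost (B) = invoice 129282.20 + 2185.39 + duty 10213.29 = 141680.88
Difference = |138014.72 − 141680.88| = 3666.16

Supplier A is cheaper by CHF 3666.16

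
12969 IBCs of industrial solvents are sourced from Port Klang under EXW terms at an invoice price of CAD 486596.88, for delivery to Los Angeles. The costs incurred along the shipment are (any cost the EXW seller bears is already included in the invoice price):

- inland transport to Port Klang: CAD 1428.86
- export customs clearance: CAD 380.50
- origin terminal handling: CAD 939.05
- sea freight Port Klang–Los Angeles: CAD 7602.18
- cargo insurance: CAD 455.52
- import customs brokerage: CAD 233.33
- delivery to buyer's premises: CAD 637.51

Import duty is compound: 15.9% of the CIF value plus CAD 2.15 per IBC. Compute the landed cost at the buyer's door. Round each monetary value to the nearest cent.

Total landed cost: CAD 605244.26

EXW: the seller makes goods available at their premises; the buyer bears all onward costs.
CIF value = EXW price + inland to port + export clearance + origin terminal + freight + insurance = 486596.88 + 1428.86 + 380.50 + 939.05 + 7602.18 + 455.52 = 497402.99
Ad valorem component: 497402.99 × 15.9% = 79087.08
Specific component: 12969 × 2.15 = 27883.35
Import duty = 79087.08 + 27883.35 = 106970.43
Buyer bears: inland to port 1428.86 + export clearance 380.50 + origin terminal 939.05 + freight 7602.18 + insurance 455.52 + brokerage 233.33 + delivery 637.51 + duty 106970.43 = 118647.38
Landed cost = invoice 486596.88 + 118647.38 = 605244.26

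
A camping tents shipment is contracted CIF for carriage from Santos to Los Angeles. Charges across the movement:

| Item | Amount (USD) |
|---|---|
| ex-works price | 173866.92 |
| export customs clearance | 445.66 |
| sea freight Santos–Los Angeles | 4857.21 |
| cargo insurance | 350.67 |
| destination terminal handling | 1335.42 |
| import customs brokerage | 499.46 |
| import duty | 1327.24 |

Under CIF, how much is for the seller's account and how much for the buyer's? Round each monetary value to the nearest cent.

Seller: USD 179520.46; buyer: USD 3162.12

CIF: the seller pays costs through ocean freight and marine insurance to the destination port.
Seller's account: goods 173866.92 + export clearance 445.66 + freight 4857.21 + insurance 350.67 = 179520.46
Buyer's account: destination terminal 1335.42 + brokerage 499.46 + duty 1327.24 = 3162.12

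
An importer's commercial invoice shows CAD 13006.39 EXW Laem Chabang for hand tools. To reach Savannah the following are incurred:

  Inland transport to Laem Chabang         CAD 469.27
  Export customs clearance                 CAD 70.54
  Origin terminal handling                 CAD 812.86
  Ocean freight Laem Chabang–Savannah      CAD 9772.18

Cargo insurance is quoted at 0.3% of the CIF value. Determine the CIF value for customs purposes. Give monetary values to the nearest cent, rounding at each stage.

Let C be the CIF value. C = EXW price + pre-shipment costs + freight + 0.3% × C
C − 0.3% × C = 13006.39 + 469.27 + 70.54 + 812.86 + 9772.18
0.997 × C = 24131.24
C = 24131.24 / 0.997 = 24203.85
Insurance premium = 0.3% × 24203.85 = 72.61

CIF value: CAD 24203.85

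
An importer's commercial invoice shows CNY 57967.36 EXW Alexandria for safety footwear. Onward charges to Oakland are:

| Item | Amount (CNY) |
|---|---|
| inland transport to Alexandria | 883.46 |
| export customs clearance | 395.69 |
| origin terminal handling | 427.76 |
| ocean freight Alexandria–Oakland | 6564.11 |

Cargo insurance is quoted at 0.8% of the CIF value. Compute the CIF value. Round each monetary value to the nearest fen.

Let C be the CIF value. C = EXW price + pre-shipment costs + freight + 0.8% × C
C − 0.8% × C = 57967.36 + 883.46 + 395.69 + 427.76 + 6564.11
0.992 × C = 66238.38
C = 66238.38 / 0.992 = 66772.56
Insurance premium = 0.8% × 66772.56 = 534.18

CIF value: CNY 66772.56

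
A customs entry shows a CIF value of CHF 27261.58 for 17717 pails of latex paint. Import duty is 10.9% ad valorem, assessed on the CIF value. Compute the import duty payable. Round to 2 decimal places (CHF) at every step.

Import duty: CHF 2971.51

Import duty = 27261.58 × 10.9% = 2971.51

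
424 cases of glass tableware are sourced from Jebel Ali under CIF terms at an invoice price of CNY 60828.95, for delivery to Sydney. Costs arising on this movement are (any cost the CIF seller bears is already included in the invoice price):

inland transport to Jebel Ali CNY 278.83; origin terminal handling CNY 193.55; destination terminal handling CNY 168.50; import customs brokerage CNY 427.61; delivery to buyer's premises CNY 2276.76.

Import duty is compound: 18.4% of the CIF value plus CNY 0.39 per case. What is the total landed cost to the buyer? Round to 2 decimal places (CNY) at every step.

Total landed cost: CNY 75059.71

CIF: the seller pays costs through ocean freight and marine insurance to the destination port.
Already in the invoice (seller's account under CIF): inland to port, origin terminal — exclude.
The CIF price already equals the CIF value: 60828.95
Ad valorem component: 60828.95 × 18.4% = 11192.53
Specific component: 424 × 0.39 = 165.36
Import duty = 11192.53 + 165.36 = 11357.89
Buyer bears: destination terminal 168.50 + brokerage 427.61 + delivery 2276.76 + duty 11357.89 = 14230.76
Landed cost = invoice 60828.95 + 14230.76 = 75059.71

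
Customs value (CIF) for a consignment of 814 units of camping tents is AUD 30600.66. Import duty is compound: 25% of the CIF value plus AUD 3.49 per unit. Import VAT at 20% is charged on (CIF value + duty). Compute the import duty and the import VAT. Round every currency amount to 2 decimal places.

Ad valorem component: 30600.66 × 25% = 7650.17
Specific component: 814 × 3.49 = 2840.86
Import duty = 7650.17 + 2840.86 = 10491.03
VAT base = CIF + duty = 30600.66 + 10491.03 = 41091.69
Import VAT = 41091.69 × 20% = 8218.34

Import duty: AUD 10491.03; import VAT: AUD 8218.34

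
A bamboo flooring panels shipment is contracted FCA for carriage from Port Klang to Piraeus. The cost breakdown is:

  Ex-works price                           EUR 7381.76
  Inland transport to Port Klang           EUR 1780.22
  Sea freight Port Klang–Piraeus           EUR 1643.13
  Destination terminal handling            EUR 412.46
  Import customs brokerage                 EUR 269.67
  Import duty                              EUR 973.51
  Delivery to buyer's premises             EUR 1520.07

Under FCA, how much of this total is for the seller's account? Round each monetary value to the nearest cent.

Seller's account: EUR 9161.98

FCA: the seller delivers export-cleared goods to the carrier; the buyer bears costs from that point.
Seller's account: goods 7381.76 + inland to port 1780.22 = 9161.98
Buyer's account: freight 1643.13 + destination terminal 412.46 + brokerage 269.67 + duty 973.51 + delivery 1520.07 = 4818.84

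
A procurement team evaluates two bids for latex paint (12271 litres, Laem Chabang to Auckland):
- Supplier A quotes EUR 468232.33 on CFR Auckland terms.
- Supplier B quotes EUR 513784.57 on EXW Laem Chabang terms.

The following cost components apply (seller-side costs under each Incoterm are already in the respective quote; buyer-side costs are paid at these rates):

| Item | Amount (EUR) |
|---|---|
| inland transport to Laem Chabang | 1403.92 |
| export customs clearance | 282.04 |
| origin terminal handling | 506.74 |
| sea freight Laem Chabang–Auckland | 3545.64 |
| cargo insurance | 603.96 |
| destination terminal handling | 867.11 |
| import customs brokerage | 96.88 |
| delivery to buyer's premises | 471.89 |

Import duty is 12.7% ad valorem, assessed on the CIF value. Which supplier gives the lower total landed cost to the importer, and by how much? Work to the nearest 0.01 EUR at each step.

Supplier A is cheaper by EUR 57804.48

Supplier A (CFR):
CIF value = CFR price + insurance = 468232.33 + 603.96 = 468836.29
Import duty = 468836.29 × 12.7% = 59542.21
Buyer bears (A): 603.96 + 867.11 + 96.88 + 471.89 = 2039.84
Landed cost (A) = invoice 468232.33 + 2039.84 + duty 59542.21 = 529814.38
Supplier B (EXW):
CIF value = EXW price + inland to port + export clearance + origin terminal + freight + insurance = 513784.57 + 1403.92 + 282.04 + 506.74 + 3545.64 + 603.96 = 520126.87
Import duty = 520126.87 × 12.7% = 66056.11
Buyer bears (B): 1403.92 + 282.04 + 506.74 + 3545.64 + 603.96 + 867.11 + 96.88 + 471.89 = 7778.18
Landed cost (B) = invoice 513784.57 + 7778.18 + duty 66056.11 = 587618.86
Difference = |529814.38 − 587618.86| = 57804.48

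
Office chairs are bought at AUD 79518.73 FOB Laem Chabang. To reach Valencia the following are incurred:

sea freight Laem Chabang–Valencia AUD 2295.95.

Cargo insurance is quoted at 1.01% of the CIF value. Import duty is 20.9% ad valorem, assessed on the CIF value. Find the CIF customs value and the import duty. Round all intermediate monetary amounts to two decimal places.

CIF value: AUD 82649.44; import duty: AUD 17273.73

Let C be the CIF value. C = FOB price + freight + 1.01% × C
C − 1.01% × C = 79518.73 + 2295.95
0.9899 × C = 81814.68
C = 81814.68 / 0.9899 = 82649.44
Insurance premium = 1.01% × 82649.44 = 834.76
Import duty = 82649.44 × 20.9% = 17273.73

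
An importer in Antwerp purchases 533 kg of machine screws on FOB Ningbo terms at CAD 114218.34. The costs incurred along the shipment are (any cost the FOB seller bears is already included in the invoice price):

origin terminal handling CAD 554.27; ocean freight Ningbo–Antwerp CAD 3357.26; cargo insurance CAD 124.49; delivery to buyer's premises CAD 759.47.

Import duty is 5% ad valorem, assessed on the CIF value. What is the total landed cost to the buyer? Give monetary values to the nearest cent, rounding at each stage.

FOB: the seller bears costs until goods are on board at the origin port; the buyer bears freight, insurance and all costs thereafter.
Already in the invoice (seller's account under FOB): origin terminal — exclude.
CIF value = FOB price + freight + insurance = 114218.34 + 3357.26 + 124.49 = 117700.09
Import duty = 117700.09 × 5% = 5885.00
Buyer bears: freight 3357.26 + insurance 124.49 + delivery 759.47 + duty 5885.00 = 10126.22
Landed cost = invoice 114218.34 + 10126.22 = 124344.56

Total landed cost: CAD 124344.56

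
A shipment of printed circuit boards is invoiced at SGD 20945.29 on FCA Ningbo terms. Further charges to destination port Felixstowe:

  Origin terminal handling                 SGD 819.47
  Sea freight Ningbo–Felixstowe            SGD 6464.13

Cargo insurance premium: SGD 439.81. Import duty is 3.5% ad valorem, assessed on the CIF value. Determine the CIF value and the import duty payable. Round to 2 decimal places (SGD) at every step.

CIF = FCA price + pre-shipment costs + freight + insurance
CIF = 20945.29 + 819.47 + 6464.13 + 439.81 = 28668.70
Import duty = 28668.70 × 3.5% = 1003.40

CIF value: SGD 28668.70; import duty: SGD 1003.40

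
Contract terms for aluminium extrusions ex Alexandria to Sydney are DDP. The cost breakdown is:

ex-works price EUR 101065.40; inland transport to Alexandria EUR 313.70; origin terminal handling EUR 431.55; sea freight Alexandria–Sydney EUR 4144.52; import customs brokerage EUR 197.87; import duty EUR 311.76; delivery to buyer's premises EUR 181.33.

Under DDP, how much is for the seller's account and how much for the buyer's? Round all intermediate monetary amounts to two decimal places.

DDP: the seller bears all costs including import duty.
Seller's account: goods 101065.40 + inland to port 313.70 + origin terminal 431.55 + freight 4144.52 + brokerage 197.87 + duty 311.76 + delivery 181.33 = 106646.13
Buyer's account: 0.00

Seller: EUR 106646.13; buyer: EUR 0.00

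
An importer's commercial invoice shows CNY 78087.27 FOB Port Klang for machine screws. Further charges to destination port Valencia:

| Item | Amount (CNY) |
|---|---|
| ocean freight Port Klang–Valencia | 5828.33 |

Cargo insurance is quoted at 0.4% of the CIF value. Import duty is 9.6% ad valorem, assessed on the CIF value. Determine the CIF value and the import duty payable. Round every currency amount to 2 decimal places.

Let C be the CIF value. C = FOB price + freight + 0.4% × C
C − 0.4% × C = 78087.27 + 5828.33
0.996 × C = 83915.60
C = 83915.60 / 0.996 = 84252.61
Insurance premium = 0.4% × 84252.61 = 337.01
Import duty = 84252.61 × 9.6% = 8088.25

CIF value: CNY 84252.61; import duty: CNY 8088.25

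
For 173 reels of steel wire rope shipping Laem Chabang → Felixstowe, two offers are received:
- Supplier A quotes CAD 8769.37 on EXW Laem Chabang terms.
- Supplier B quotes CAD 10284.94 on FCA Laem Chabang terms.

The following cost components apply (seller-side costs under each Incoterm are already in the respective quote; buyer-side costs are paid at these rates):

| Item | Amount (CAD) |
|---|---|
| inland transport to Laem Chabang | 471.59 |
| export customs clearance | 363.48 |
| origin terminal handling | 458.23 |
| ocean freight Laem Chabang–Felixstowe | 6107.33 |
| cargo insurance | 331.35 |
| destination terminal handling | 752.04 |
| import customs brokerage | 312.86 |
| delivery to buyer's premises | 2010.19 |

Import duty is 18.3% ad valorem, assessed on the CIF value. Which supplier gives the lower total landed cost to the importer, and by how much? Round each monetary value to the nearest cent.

Supplier A (EXW):
CIF value = EXW price + inland to port + export clearance + origin terminal + freight + insurance = 8769.37 + 471.59 + 363.48 + 458.23 + 6107.33 + 331.35 = 16501.35
Import duty = 16501.35 × 18.3% = 3019.75
Buyer bears (A): 471.59 + 363.48 + 458.23 + 6107.33 + 331.35 + 752.04 + 312.86 + 2010.19 = 10807.07
Landed cost (A) = invoice 8769.37 + 10807.07 + duty 3019.75 = 22596.19
Supplier B (FCA):
CIF value = FCA price + origin terminal + freight + insurance = 10284.94 + 458.23 + 6107.33 + 331.35 = 17181.85
Import duty = 17181.85 × 18.3% = 3144.28
Buyer bears (B): 458.23 + 6107.33 + 331.35 + 752.04 + 312.86 + 2010.19 = 9972.00
Landed cost (B) = invoice 10284.94 + 9972.00 + duty 3144.28 = 23401.22
Difference = |22596.19 − 23401.22| = 805.03

Supplier A is cheaper by CAD 805.03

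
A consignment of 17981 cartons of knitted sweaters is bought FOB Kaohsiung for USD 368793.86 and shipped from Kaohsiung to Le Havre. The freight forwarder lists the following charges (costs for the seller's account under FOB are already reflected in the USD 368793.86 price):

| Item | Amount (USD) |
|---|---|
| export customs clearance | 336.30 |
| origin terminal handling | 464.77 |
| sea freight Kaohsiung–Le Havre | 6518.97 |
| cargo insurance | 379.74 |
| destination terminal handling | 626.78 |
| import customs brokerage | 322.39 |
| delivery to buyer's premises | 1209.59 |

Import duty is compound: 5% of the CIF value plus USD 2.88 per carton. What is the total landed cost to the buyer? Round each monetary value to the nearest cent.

Total landed cost: USD 448421.24

FOB: the seller bears costs until goods are on board at the origin port; the buyer bears freight, insurance and all costs thereafter.
Already in the invoice (seller's account under FOB): export clearance, origin terminal — exclude.
CIF value = FOB price + freight + insurance = 368793.86 + 6518.97 + 379.74 = 375692.57
Ad valorem component: 375692.57 × 5% = 18784.63
Specific component: 17981 × 2.88 = 51785.28
Import duty = 18784.63 + 51785.28 = 70569.91
Buyer bears: freight 6518.97 + insurance 379.74 + destination terminal 626.78 + brokerage 322.39 + delivery 1209.59 + duty 70569.91 = 79627.38
Landed cost = invoice 368793.86 + 79627.38 = 448421.24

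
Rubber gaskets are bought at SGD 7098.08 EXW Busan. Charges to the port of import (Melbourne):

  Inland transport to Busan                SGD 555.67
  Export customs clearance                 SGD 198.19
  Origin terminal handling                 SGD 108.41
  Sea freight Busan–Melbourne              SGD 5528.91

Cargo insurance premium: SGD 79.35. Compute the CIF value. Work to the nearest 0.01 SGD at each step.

CIF = EXW price + pre-shipment costs + freight + insurance
CIF = 7098.08 + 555.67 + 198.19 + 108.41 + 5528.91 + 79.35 = 13568.61

CIF value: SGD 13568.61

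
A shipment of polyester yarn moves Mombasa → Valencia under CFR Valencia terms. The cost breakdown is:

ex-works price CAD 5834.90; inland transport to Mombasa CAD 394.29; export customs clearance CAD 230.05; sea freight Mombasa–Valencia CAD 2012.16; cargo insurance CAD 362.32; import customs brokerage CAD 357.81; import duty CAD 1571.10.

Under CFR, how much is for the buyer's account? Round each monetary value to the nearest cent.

CFR: the seller pays costs through ocean freight to the destination port, but not insurance.
Seller's account: goods 5834.90 + inland to port 394.29 + export clearance 230.05 + freight 2012.16 = 8471.40
Buyer's account: insurance 362.32 + brokerage 357.81 + duty 1571.10 = 2291.23

Buyer's account: CAD 2291.23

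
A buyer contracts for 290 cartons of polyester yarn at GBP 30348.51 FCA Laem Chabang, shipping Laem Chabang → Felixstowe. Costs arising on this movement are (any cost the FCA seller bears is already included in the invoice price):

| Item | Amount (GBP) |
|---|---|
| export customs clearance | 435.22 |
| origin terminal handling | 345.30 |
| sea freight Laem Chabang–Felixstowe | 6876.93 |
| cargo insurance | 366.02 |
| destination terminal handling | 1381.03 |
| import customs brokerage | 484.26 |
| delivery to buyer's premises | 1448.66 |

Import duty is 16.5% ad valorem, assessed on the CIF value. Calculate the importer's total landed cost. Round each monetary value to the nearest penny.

Total landed cost: GBP 47510.28

FCA: the seller delivers export-cleared goods to the carrier; the buyer bears costs from that point.
Already in the invoice (seller's account under FCA): export clearance — exclude.
CIF value = FCA price + origin terminal + freight + insurance = 30348.51 + 345.30 + 6876.93 + 366.02 = 37936.76
Import duty = 37936.76 × 16.5% = 6259.57
Buyer bears: origin terminal 345.30 + freight 6876.93 + insurance 366.02 + destination terminal 1381.03 + brokerage 484.26 + delivery 1448.66 + duty 6259.57 = 17161.77
Landed cost = invoice 30348.51 + 17161.77 = 47510.28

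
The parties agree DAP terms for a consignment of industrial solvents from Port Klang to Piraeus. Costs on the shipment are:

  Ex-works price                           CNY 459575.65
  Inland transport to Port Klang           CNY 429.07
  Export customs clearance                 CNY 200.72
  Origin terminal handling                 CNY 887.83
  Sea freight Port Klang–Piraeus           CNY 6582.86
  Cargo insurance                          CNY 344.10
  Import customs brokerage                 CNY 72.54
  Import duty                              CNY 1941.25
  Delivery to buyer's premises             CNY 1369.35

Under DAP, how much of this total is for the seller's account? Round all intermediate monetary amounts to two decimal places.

Seller's account: CNY 469389.58

DAP: the seller bears all costs to the named destination except import duty and clearance.
Seller's account: goods 459575.65 + inland to port 429.07 + export clearance 200.72 + origin terminal 887.83 + freight 6582.86 + insurance 344.10 + delivery 1369.35 = 469389.58
Buyer's account: brokerage 72.54 + duty 1941.25 = 2013.79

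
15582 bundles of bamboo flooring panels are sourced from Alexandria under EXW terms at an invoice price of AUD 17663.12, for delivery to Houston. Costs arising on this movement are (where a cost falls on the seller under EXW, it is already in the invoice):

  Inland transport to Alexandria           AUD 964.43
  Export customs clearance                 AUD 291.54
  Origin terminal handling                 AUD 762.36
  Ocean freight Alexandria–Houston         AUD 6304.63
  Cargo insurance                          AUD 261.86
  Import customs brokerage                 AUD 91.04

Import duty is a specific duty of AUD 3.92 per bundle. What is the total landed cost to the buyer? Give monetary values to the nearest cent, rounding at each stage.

EXW: the seller makes goods available at their premises; the buyer bears all onward costs.
CIF value = EXW price + inland to port + export clearance + origin terminal + freight + insurance = 17663.12 + 964.43 + 291.54 + 762.36 + 6304.63 + 261.86 = 26247.94
Import duty = 15582 × 3.92 = 61081.44
Buyer bears: inland to port 964.43 + export clearance 291.54 + origin terminal 762.36 + freight 6304.63 + insurance 261.86 + brokerage 91.04 + duty 61081.44 = 69757.30
Landed cost = invoice 17663.12 + 69757.30 = 87420.42

Total landed cost: AUD 87420.42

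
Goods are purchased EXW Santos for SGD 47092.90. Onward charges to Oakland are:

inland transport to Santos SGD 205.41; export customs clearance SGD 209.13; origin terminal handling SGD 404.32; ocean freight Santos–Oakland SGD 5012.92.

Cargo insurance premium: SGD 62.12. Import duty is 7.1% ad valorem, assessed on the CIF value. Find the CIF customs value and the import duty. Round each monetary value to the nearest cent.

CIF = EXW price + pre-shipment costs + freight + insurance
CIF = 47092.90 + 205.41 + 209.13 + 404.32 + 5012.92 + 62.12 = 52986.80
Import duty = 52986.80 × 7.1% = 3762.06

CIF value: SGD 52986.80; import duty: SGD 3762.06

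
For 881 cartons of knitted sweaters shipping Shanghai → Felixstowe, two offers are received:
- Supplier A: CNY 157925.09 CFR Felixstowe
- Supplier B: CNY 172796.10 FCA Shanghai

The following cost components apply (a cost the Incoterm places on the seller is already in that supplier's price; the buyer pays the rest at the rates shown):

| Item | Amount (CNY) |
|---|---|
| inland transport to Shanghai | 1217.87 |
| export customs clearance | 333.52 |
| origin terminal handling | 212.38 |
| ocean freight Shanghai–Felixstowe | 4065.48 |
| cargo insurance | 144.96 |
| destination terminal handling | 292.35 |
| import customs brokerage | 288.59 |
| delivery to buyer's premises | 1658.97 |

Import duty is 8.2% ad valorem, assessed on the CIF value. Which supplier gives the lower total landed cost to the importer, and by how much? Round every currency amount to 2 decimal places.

Supplier A (CFR):
CIF value = CFR price + insurance = 157925.09 + 144.96 = 158070.05
Import duty = 158070.05 × 8.2% = 12961.74
Buyer bears (A): 144.96 + 292.35 + 288.59 + 1658.97 = 2384.87
Landed cost (A) = invoice 157925.09 + 2384.87 + duty 12961.74 = 173271.70
Supplier B (FCA):
CIF value = FCA price + origin terminal + freight + insurance = 172796.10 + 212.38 + 4065.48 + 144.96 = 177218.92
Import duty = 177218.92 × 8.2% = 14531.95
Buyer bears (B): 212.38 + 4065.48 + 144.96 + 292.35 + 288.59 + 1658.97 = 6662.73
Landed cost (B) = invoice 172796.10 + 6662.73 + duty 14531.95 = 193990.78
Difference = |173271.70 − 193990.78| = 20719.08

Supplier A is cheaper by CNY 20719.08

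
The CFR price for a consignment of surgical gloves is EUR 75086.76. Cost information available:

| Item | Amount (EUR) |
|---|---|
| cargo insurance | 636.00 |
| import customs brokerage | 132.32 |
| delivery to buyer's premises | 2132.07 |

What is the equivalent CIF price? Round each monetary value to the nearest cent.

Not relevant to the conversion: delivery, brokerage — on the buyer under both terms; not part of either seller's price.
From CFR to CIF, the seller additionally bears: insurance.
CIF price = 75086.76 + 636.00 = 75722.76

CIF price: EUR 75722.76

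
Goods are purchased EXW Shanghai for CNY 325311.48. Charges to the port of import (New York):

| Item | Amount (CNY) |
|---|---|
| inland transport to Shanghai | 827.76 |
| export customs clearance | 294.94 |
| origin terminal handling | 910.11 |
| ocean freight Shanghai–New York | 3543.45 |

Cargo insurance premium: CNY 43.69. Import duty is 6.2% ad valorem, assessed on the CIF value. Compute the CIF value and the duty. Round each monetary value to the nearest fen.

CIF value: CNY 330931.43; import duty: CNY 20517.75

CIF = EXW price + pre-shipment costs + freight + insurance
CIF = 325311.48 + 827.76 + 294.94 + 910.11 + 3543.45 + 43.69 = 330931.43
Import duty = 330931.43 × 6.2% = 20517.75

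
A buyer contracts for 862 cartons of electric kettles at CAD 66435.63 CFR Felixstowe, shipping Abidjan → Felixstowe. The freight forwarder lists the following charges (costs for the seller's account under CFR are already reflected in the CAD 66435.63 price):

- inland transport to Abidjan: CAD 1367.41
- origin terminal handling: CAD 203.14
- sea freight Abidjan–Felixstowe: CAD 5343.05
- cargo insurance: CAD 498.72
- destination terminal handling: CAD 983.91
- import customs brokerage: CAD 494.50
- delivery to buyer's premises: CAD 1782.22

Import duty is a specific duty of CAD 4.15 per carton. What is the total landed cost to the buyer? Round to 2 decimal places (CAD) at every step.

Total landed cost: CAD 73772.28

CFR: the seller pays costs through ocean freight to the destination port, but not insurance.
Already in the invoice (seller's account under CFR): inland to port, origin terminal, freight — exclude.
CIF value = CFR price + insurance = 66435.63 + 498.72 = 66934.35
Import duty = 862 × 4.15 = 3577.30
Buyer bears: insurance 498.72 + destination terminal 983.91 + brokerage 494.50 + delivery 1782.22 + duty 3577.30 = 7336.65
Landed cost = invoice 66435.63 + 7336.65 = 73772.28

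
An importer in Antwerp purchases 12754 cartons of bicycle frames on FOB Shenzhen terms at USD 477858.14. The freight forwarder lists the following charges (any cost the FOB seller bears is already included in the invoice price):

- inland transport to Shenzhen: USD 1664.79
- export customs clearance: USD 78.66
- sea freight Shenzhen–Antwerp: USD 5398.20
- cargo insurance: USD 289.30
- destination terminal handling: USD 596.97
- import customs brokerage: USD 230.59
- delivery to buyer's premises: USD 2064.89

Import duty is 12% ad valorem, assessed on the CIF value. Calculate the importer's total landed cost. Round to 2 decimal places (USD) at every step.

FOB: the seller bears costs until goods are on board at the origin port; the buyer bears freight, insurance and all costs thereafter.
Already in the invoice (seller's account under FOB): inland to port, export clearance — exclude.
CIF value = FOB price + freight + insurance = 477858.14 + 5398.20 + 289.30 = 483545.64
Import duty = 483545.64 × 12% = 58025.48
Buyer bears: freight 5398.20 + insurance 289.30 + destination terminal 596.97 + brokerage 230.59 + delivery 2064.89 + duty 58025.48 = 66605.43
Landed cost = invoice 477858.14 + 66605.43 = 544463.57

Total landed cost: USD 544463.57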